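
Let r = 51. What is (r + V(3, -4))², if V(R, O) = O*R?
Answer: 1521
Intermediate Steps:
(r + V(3, -4))² = (51 - 4*3)² = (51 - 12)² = 39² = 1521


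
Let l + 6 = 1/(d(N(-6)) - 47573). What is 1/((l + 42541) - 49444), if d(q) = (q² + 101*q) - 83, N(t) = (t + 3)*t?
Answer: -45514/314456227 ≈ -0.00014474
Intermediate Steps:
N(t) = t*(3 + t) (N(t) = (3 + t)*t = t*(3 + t))
d(q) = -83 + q² + 101*q
l = -273085/45514 (l = -6 + 1/((-83 + (-6*(3 - 6))² + 101*(-6*(3 - 6))) - 47573) = -6 + 1/((-83 + (-6*(-3))² + 101*(-6*(-3))) - 47573) = -6 + 1/((-83 + 18² + 101*18) - 47573) = -6 + 1/((-83 + 324 + 1818) - 47573) = -6 + 1/(2059 - 47573) = -6 + 1/(-45514) = -6 - 1/45514 = -273085/45514 ≈ -6.0000)
1/((l + 42541) - 49444) = 1/((-273085/45514 + 42541) - 49444) = 1/(1935937989/45514 - 49444) = 1/(-314456227/45514) = -45514/314456227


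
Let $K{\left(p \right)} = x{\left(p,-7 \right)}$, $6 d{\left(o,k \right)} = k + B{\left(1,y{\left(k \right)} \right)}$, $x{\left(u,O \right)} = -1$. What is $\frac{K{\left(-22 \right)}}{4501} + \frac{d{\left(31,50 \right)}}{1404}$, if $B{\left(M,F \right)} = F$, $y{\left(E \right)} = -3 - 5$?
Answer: $\frac{30103}{6319404} \approx 0.0047636$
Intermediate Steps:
$y{\left(E \right)} = -8$
$d{\left(o,k \right)} = - \frac{4}{3} + \frac{k}{6}$ ($d{\left(o,k \right)} = \frac{k - 8}{6} = \frac{-8 + k}{6} = - \frac{4}{3} + \frac{k}{6}$)
$K{\left(p \right)} = -1$
$\frac{K{\left(-22 \right)}}{4501} + \frac{d{\left(31,50 \right)}}{1404} = - \frac{1}{4501} + \frac{- \frac{4}{3} + \frac{1}{6} \cdot 50}{1404} = \left(-1\right) \frac{1}{4501} + \left(- \frac{4}{3} + \frac{25}{3}\right) \frac{1}{1404} = - \frac{1}{4501} + 7 \cdot \frac{1}{1404} = - \frac{1}{4501} + \frac{7}{1404} = \frac{30103}{6319404}$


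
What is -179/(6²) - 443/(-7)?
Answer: 14695/252 ≈ 58.313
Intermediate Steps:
-179/(6²) - 443/(-7) = -179/36 - 443*(-⅐) = -179*1/36 + 443/7 = -179/36 + 443/7 = 14695/252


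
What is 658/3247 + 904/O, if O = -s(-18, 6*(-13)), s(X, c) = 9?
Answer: -2929366/29223 ≈ -100.24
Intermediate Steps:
O = -9 (O = -1*9 = -9)
658/3247 + 904/O = 658/3247 + 904/(-9) = 658*(1/3247) + 904*(-1/9) = 658/3247 - 904/9 = -2929366/29223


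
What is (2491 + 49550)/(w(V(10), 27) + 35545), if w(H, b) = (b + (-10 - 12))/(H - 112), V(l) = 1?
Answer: 5776551/3945490 ≈ 1.4641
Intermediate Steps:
w(H, b) = (-22 + b)/(-112 + H) (w(H, b) = (b - 22)/(-112 + H) = (-22 + b)/(-112 + H))
(2491 + 49550)/(w(V(10), 27) + 35545) = (2491 + 49550)/((-22 + 27)/(-112 + 1) + 35545) = 52041/(5/(-111) + 35545) = 52041/(-1/111*5 + 35545) = 52041/(-5/111 + 35545) = 52041/(3945490/111) = 52041*(111/3945490) = 5776551/3945490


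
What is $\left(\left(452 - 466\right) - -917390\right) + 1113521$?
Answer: $2030897$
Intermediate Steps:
$\left(\left(452 - 466\right) - -917390\right) + 1113521 = \left(-14 + 917390\right) + 1113521 = 917376 + 1113521 = 2030897$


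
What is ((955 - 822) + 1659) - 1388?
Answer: 404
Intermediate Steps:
((955 - 822) + 1659) - 1388 = (133 + 1659) - 1388 = 1792 - 1388 = 404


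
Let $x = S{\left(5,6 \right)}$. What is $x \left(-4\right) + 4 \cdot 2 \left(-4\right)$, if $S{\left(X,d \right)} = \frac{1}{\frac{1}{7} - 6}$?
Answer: $- \frac{1284}{41} \approx -31.317$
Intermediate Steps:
$S{\left(X,d \right)} = - \frac{7}{41}$ ($S{\left(X,d \right)} = \frac{1}{\frac{1}{7} - 6} = \frac{1}{- \frac{41}{7}} = - \frac{7}{41}$)
$x = - \frac{7}{41} \approx -0.17073$
$x \left(-4\right) + 4 \cdot 2 \left(-4\right) = \left(- \frac{7}{41}\right) \left(-4\right) + 4 \cdot 2 \left(-4\right) = \frac{28}{41} + 8 \left(-4\right) = \frac{28}{41} - 32 = - \frac{1284}{41}$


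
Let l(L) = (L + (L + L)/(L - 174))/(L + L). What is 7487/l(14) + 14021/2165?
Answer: 2594604459/171035 ≈ 15170.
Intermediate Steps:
l(L) = (L + 2*L/(-174 + L))/(2*L) (l(L) = (L + (2*L)/(-174 + L))/((2*L)) = (L + 2*L/(-174 + L))*(1/(2*L)) = (L + 2*L/(-174 + L))/(2*L))
7487/l(14) + 14021/2165 = 7487/(((-172 + 14)/(2*(-174 + 14)))) + 14021/2165 = 7487/(((½)*(-158)/(-160))) + 14021*(1/2165) = 7487/(((½)*(-1/160)*(-158))) + 14021/2165 = 7487/(79/160) + 14021/2165 = 7487*(160/79) + 14021/2165 = 1197920/79 + 14021/2165 = 2594604459/171035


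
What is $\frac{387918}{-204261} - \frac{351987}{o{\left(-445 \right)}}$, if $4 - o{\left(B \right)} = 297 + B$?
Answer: $- \frac{23985393381}{10349224} \approx -2317.6$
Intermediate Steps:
$o{\left(B \right)} = -293 - B$ ($o{\left(B \right)} = 4 - \left(297 + B\right) = -293 - B$)
$\frac{387918}{-204261} - \frac{351987}{o{\left(-445 \right)}} = \frac{387918}{-204261} - \frac{351987}{-293 - -445} = 387918 \left(- \frac{1}{204261}\right) - \frac{351987}{-293 + 445} = - \frac{129306}{68087} - \frac{351987}{152} = - \frac{23985393381}{10349224}$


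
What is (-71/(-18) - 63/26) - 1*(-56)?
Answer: 6730/117 ≈ 57.521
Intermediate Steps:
(-71/(-18) - 63/26) - 1*(-56) = (-71*(-1/18) - 63*1/26) + 56 = (71/18 - 63/26) + 56 = 178/117 + 56 = 6730/117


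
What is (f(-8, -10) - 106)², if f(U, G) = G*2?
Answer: 15876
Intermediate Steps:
f(U, G) = 2*G
(f(-8, -10) - 106)² = (2*(-10) - 106)² = (-20 - 106)² = (-126)² = 15876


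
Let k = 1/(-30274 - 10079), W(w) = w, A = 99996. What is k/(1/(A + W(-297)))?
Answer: -33233/13451 ≈ -2.4707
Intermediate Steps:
k = -1/40353 (k = 1/(-40353) = -1/40353 ≈ -2.4781e-5)
k/(1/(A + W(-297))) = -1/(40353*(1/(99996 - 297))) = -1/(40353*(1/99699)) = -1/(40353*1/99699) = -1/40353*99699 = -33233/13451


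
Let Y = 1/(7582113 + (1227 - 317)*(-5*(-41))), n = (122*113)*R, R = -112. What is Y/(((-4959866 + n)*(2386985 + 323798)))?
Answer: -1/136966625959432516842 ≈ -7.3010e-21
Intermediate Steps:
n = -1544032 (n = (122*113)*(-112) = 13786*(-112) = -1544032)
Y = 1/7768663 (Y = 1/(7582113 + 910*205) = 1/(7582113 + 186550) = 1/7768663 ≈ 1.2872e-7)
Y/(((-4959866 + n)*(2386985 + 323798))) = 1/(7768663*(((-4959866 - 1544032)*(2386985 + 323798)))) = 1/(7768663*((-6503898*2710783))) = (1/7768663)/(-17630656132134) = (1/7768663)*(-1/17630656132134) = -1/136966625959432516842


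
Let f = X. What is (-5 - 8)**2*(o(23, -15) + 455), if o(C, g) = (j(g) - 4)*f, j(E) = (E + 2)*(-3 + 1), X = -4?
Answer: 62023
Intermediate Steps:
j(E) = -4 - 2*E (j(E) = (2 + E)*(-2) = -4 - 2*E)
f = -4
o(C, g) = 32 + 8*g (o(C, g) = ((-4 - 2*g) - 4)*(-4) = (-8 - 2*g)*(-4) = 32 + 8*g)
(-5 - 8)**2*(o(23, -15) + 455) = (-5 - 8)**2*((32 + 8*(-15)) + 455) = (-13)**2*((32 - 120) + 455) = 169*(-88 + 455) = 169*367 = 62023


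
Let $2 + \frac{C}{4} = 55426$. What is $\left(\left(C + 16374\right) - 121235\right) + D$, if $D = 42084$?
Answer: $158919$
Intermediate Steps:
$C = 221696$ ($C = -8 + 4 \cdot 55426 = -8 + 221704 = 221696$)
$\left(\left(C + 16374\right) - 121235\right) + D = \left(\left(221696 + 16374\right) - 121235\right) + 42084 = \left(238070 - 121235\right) + 42084 = 116835 + 42084 = 158919$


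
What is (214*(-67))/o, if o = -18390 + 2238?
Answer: 7169/8076 ≈ 0.88769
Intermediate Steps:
o = -16152
(214*(-67))/o = (214*(-67))/(-16152) = -14338*(-1/16152) = 7169/8076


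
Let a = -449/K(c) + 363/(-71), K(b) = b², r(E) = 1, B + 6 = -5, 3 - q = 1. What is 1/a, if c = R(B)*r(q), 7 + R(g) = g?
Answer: -23004/149491 ≈ -0.15388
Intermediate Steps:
q = 2 (q = 3 - 1*1 = 3 - 1 = 2)
B = -11 (B = -6 - 5 = -11)
R(g) = -7 + g
c = -18 (c = (-7 - 11)*1 = -18*1 = -18)
a = -149491/23004 (a = -449/((-18)²) + 363/(-71) = -449/324 + 363*(-1/71) = -449*1/324 - 363/71 = -449/324 - 363/71 = -149491/23004 ≈ -6.4985)
1/a = 1/(-149491/23004) = -23004/149491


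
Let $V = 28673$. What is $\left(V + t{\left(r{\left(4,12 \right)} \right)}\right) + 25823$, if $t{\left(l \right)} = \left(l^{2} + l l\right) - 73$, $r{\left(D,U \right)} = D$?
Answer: $54455$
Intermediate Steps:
$t{\left(l \right)} = -73 + 2 l^{2}$ ($t{\left(l \right)} = \left(l^{2} + l^{2}\right) - 73 = 2 l^{2} - 73 = -73 + 2 l^{2}$)
$\left(V + t{\left(r{\left(4,12 \right)} \right)}\right) + 25823 = \left(28673 - \left(73 - 2 \cdot 4^{2}\right)\right) + 25823 = \left(28673 + \left(-73 + 2 \cdot 16\right)\right) + 25823 = \left(28673 + \left(-73 + 32\right)\right) + 25823 = \left(28673 - 41\right) + 25823 = 28632 + 25823 = 54455$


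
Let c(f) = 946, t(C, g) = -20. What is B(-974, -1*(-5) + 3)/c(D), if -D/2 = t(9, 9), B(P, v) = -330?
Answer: -15/43 ≈ -0.34884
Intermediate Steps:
D = 40 (D = -2*(-20) = 40)
B(-974, -1*(-5) + 3)/c(D) = -330/946 = -330*1/946 = -15/43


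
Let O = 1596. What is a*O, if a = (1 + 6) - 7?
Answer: 0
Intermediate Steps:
a = 0 (a = 7 - 7 = 0)
a*O = 0*1596 = 0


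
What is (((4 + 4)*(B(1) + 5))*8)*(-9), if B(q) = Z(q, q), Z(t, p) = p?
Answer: -3456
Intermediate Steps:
B(q) = q
(((4 + 4)*(B(1) + 5))*8)*(-9) = (((4 + 4)*(1 + 5))*8)*(-9) = ((8*6)*8)*(-9) = (48*8)*(-9) = 384*(-9) = -3456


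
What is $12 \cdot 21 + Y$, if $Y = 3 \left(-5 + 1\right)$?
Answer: $240$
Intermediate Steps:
$Y = -12$ ($Y = 3 \left(-4\right) = -12$)
$12 \cdot 21 + Y = 12 \cdot 21 - 12 = 252 - 12 = 240$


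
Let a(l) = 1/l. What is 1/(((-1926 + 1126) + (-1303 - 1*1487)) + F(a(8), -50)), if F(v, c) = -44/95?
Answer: -95/341094 ≈ -0.00027852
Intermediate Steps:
a(l) = 1/l
F(v, c) = -44/95 (F(v, c) = -44*1/95 = -44/95)
1/(((-1926 + 1126) + (-1303 - 1*1487)) + F(a(8), -50)) = 1/(((-1926 + 1126) + (-1303 - 1*1487)) - 44/95) = 1/((-800 + (-1303 - 1487)) - 44/95) = 1/((-800 - 2790) - 44/95) = 1/(-3590 - 44/95) = 1/(-341094/95) = -95/341094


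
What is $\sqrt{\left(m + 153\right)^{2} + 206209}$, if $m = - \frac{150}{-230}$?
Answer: $\frac{\sqrt{121573717}}{23} \approx 479.39$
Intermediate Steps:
$m = \frac{15}{23}$ ($m = \left(-150\right) \left(- \frac{1}{230}\right) = \frac{15}{23} \approx 0.65217$)
$\sqrt{\left(m + 153\right)^{2} + 206209} = \sqrt{\left(\frac{15}{23} + 153\right)^{2} + 206209} = \sqrt{\left(\frac{3534}{23}\right)^{2} + 206209} = \sqrt{\frac{12489156}{529} + 206209} = \sqrt{\frac{121573717}{529}} = \frac{\sqrt{121573717}}{23}$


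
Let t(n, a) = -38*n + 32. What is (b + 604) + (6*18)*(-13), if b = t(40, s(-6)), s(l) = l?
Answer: -2288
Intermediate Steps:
t(n, a) = 32 - 38*n
b = -1488 (b = 32 - 38*40 = 32 - 1520 = -1488)
(b + 604) + (6*18)*(-13) = (-1488 + 604) + (6*18)*(-13) = -884 + 108*(-13) = -884 - 1404 = -2288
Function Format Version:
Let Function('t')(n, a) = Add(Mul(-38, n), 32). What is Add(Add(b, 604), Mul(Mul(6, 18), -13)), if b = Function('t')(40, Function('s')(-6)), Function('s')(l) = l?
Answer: -2288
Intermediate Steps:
Function('t')(n, a) = Add(32, Mul(-38, n))
b = -1488 (b = Add(32, Mul(-38, 40)) = Add(32, -1520) = -1488)
Add(Add(b, 604), Mul(Mul(6, 18), -13)) = Add(Add(-1488, 604), Mul(Mul(6, 18), -13)) = Add(-884, Mul(108, -13)) = Add(-884, -1404) = -2288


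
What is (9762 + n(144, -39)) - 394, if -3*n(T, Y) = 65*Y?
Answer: 10213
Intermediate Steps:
n(T, Y) = -65*Y/3
(9762 + n(144, -39)) - 394 = (9762 - 65/3*(-39)) - 394 = (9762 + 845) - 394 = 10607 - 394 = 10213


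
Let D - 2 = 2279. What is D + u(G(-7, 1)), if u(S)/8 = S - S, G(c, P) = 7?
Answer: 2281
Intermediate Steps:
u(S) = 0 (u(S) = 8*(S - S) = 8*0 = 0)
D = 2281 (D = 2 + 2279 = 2281)
D + u(G(-7, 1)) = 2281 + 0 = 2281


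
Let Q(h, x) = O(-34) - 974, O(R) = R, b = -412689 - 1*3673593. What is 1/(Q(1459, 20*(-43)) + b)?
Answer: -1/4087290 ≈ -2.4466e-7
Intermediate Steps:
b = -4086282 (b = -412689 - 3673593 = -4086282)
Q(h, x) = -1008 (Q(h, x) = -34 - 974 = -1008)
1/(Q(1459, 20*(-43)) + b) = 1/(-1008 - 4086282) = 1/(-4087290) = -1/4087290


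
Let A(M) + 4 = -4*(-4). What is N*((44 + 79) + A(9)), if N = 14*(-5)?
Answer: -9450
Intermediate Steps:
N = -70
A(M) = 12 (A(M) = -4 - 4*(-4) = -4 + 16 = 12)
N*((44 + 79) + A(9)) = -70*((44 + 79) + 12) = -70*(123 + 12) = -70*135 = -9450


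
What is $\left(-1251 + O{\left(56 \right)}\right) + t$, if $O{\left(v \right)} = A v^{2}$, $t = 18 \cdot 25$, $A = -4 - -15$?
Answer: $33695$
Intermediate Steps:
$A = 11$ ($A = -4 + 15 = 11$)
$t = 450$
$O{\left(v \right)} = 11 v^{2}$
$\left(-1251 + O{\left(56 \right)}\right) + t = \left(-1251 + 11 \cdot 56^{2}\right) + 450 = \left(-1251 + 11 \cdot 3136\right) + 450 = \left(-1251 + 34496\right) + 450 = 33245 + 450 = 33695$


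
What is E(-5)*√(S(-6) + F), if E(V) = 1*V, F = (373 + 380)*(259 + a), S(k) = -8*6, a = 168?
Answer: -5*√321483 ≈ -2835.0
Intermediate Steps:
S(k) = -48
F = 321531 (F = (373 + 380)*(259 + 168) = 753*427 = 321531)
E(V) = V
E(-5)*√(S(-6) + F) = -5*√(-48 + 321531) = -5*√321483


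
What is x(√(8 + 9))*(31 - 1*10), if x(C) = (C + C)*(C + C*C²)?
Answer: 12852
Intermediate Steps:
x(C) = 2*C*(C + C³) (x(C) = (2*C)*(C + C³) = 2*C*(C + C³))
x(√(8 + 9))*(31 - 1*10) = (2*(√(8 + 9))²*(1 + (√(8 + 9))²))*(31 - 1*10) = (2*(√17)²*(1 + (√17)²))*(31 - 10) = (2*17*(1 + 17))*21 = (2*17*18)*21 = 612*21 = 12852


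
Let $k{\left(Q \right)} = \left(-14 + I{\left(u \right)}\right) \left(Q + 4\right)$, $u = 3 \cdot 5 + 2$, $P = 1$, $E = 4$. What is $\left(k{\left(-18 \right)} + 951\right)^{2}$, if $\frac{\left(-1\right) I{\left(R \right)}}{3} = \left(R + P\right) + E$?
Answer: $4289041$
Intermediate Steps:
$u = 17$ ($u = 15 + 2 = 17$)
$I{\left(R \right)} = -15 - 3 R$ ($I{\left(R \right)} = - 3 \left(\left(R + 1\right) + 4\right) = - 3 \left(\left(1 + R\right) + 4\right) = - 3 \left(5 + R\right) = -15 - 3 R$)
$k{\left(Q \right)} = -320 - 80 Q$ ($k{\left(Q \right)} = \left(-14 - 66\right) \left(Q + 4\right) = \left(-14 - 66\right) \left(4 + Q\right) = - 80 \left(4 + Q\right) = -320 - 80 Q$)
$\left(k{\left(-18 \right)} + 951\right)^{2} = \left(\left(-320 - -1440\right) + 951\right)^{2} = \left(\left(-320 + 1440\right) + 951\right)^{2} = \left(1120 + 951\right)^{2} = 2071^{2} = 4289041$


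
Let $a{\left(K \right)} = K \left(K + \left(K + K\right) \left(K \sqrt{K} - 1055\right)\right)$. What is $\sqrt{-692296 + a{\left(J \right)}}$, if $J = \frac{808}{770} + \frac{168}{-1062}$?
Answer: $\frac{2 \sqrt{-3741254448600796347146850 + 223958182948352 \sqrt{1034577390}}}{4643741025} \approx 833.05 i$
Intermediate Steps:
$J = \frac{60728}{68145}$ ($J = 808 \cdot \frac{1}{770} + 168 \left(- \frac{1}{1062}\right) = \frac{404}{385} - \frac{28}{177} = \frac{60728}{68145} \approx 0.89116$)
$a{\left(K \right)} = K \left(K + 2 K \left(-1055 + K^{\frac{3}{2}}\right)\right)$ ($a{\left(K \right)} = K \left(K + 2 K \left(K^{\frac{3}{2}} - 1055\right)\right) = K \left(K + 2 K \left(-1055 + K^{\frac{3}{2}}\right)\right)$)
$\sqrt{-692296 + a{\left(J \right)}} = \sqrt{-692296 + \left(- 2109 \left(\frac{60728}{68145}\right)^{2} + 2 \left(\frac{60728}{68145}\right)^{\frac{7}{2}}\right)} = \sqrt{-692296 + \left(\left(-2109\right) \frac{3687889984}{4643741025} + 2 \frac{447916365896704 \sqrt{1034577390}}{21564330707268050625}\right)} = \sqrt{-692296 - \left(\frac{2592586658752}{1547913675} - \frac{895832731793408 \sqrt{1034577390}}{21564330707268050625}\right)} = \sqrt{- \frac{1074207032206552}{1547913675} + \frac{895832731793408 \sqrt{1034577390}}{21564330707268050625}}$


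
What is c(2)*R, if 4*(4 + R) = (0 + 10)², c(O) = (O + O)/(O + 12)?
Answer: 6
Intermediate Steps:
c(O) = 2*O/(12 + O) (c(O) = (2*O)/(12 + O) = 2*O/(12 + O))
R = 21 (R = -4 + (0 + 10)²/4 = -4 + (¼)*10² = -4 + (¼)*100 = -4 + 25 = 21)
c(2)*R = (2*2/(12 + 2))*21 = (2*2/14)*21 = (2*2*(1/14))*21 = (2/7)*21 = 6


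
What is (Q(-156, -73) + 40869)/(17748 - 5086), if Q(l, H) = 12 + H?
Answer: 20404/6331 ≈ 3.2229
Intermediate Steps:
(Q(-156, -73) + 40869)/(17748 - 5086) = ((12 - 73) + 40869)/(17748 - 5086) = (-61 + 40869)/12662 = 40808*(1/12662) = 20404/6331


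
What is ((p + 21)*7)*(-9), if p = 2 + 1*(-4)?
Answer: -1197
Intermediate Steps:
p = -2 (p = 2 - 4 = -2)
((p + 21)*7)*(-9) = ((-2 + 21)*7)*(-9) = (19*7)*(-9) = 133*(-9) = -1197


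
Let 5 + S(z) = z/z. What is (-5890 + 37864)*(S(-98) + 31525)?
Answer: 1007852454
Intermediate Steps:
S(z) = -4 (S(z) = -5 + z/z = -5 + 1 = -4)
(-5890 + 37864)*(S(-98) + 31525) = (-5890 + 37864)*(-4 + 31525) = 31974*31521 = 1007852454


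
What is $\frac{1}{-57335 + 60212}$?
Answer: $\frac{1}{2877} \approx 0.00034758$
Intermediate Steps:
$\frac{1}{-57335 + 60212} = \frac{1}{2877}$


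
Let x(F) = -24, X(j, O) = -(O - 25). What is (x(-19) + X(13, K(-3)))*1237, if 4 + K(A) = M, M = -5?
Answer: 12370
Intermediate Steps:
K(A) = -9 (K(A) = -4 - 5 = -9)
X(j, O) = 25 - O (X(j, O) = -(-25 + O) = 25 - O)
(x(-19) + X(13, K(-3)))*1237 = (-24 + (25 - 1*(-9)))*1237 = (-24 + (25 + 9))*1237 = (-24 + 34)*1237 = 10*1237 = 12370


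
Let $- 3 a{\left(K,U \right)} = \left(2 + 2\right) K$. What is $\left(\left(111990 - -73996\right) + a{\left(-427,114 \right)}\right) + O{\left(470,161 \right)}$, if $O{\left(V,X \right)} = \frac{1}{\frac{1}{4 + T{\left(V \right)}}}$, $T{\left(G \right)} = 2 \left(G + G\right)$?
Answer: $\frac{565318}{3} \approx 1.8844 \cdot 10^{5}$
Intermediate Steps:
$T{\left(G \right)} = 4 G$ ($T{\left(G \right)} = 2 \cdot 2 G = 4 G$)
$a{\left(K,U \right)} = - \frac{4 K}{3}$ ($a{\left(K,U \right)} = - \frac{\left(2 + 2\right) K}{3} = - \frac{4 K}{3}$)
$O{\left(V,X \right)} = 4 + 4 V$ ($O{\left(V,X \right)} = \frac{1}{\frac{1}{4 + 4 V}} = 4 + 4 V$)
$\left(\left(111990 - -73996\right) + a{\left(-427,114 \right)}\right) + O{\left(470,161 \right)} = \left(\left(111990 - -73996\right) - - \frac{1708}{3}\right) + \left(4 + 4 \cdot 470\right) = \left(\left(111990 + 73996\right) + \frac{1708}{3}\right) + \left(4 + 1880\right) = \left(185986 + \frac{1708}{3}\right) + 1884 = \frac{559666}{3} + 1884 = \frac{565318}{3}$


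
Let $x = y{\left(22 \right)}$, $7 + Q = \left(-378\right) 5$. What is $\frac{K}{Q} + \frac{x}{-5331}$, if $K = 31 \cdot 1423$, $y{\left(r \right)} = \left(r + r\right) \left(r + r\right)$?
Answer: $- \frac{238838995}{10112907} \approx -23.617$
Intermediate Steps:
$y{\left(r \right)} = 4 r^{2}$ ($y{\left(r \right)} = 2 r 2 r = 4 r^{2}$)
$K = 44113$
$Q = -1897$ ($Q = -7 - 1890 = -1897$)
$x = 1936$ ($x = 4 \cdot 22^{2} = 4 \cdot 484 = 1936$)
$\frac{K}{Q} + \frac{x}{-5331} = \frac{44113}{-1897} + \frac{1936}{-5331} = 44113 \left(- \frac{1}{1897}\right) + 1936 \left(- \frac{1}{5331}\right) = - \frac{44113}{1897} - \frac{1936}{5331} = - \frac{238838995}{10112907}$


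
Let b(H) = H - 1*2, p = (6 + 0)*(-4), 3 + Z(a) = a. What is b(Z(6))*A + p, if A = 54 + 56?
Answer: 86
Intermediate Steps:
Z(a) = -3 + a
p = -24 (p = 6*(-4) = -24)
A = 110
b(H) = -2 + H (b(H) = H - 2 = -2 + H)
b(Z(6))*A + p = (-2 + (-3 + 6))*110 - 24 = (-2 + 3)*110 - 24 = 1*110 - 24 = 110 - 24 = 86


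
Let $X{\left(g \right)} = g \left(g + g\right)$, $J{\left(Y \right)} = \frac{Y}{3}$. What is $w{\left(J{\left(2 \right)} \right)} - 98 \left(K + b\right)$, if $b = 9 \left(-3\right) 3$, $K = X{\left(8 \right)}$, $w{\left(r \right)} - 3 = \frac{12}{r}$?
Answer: $-4585$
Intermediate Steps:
$J{\left(Y \right)} = \frac{Y}{3}$ ($J{\left(Y \right)} = Y \frac{1}{3} = \frac{Y}{3}$)
$X{\left(g \right)} = 2 g^{2}$ ($X{\left(g \right)} = g 2 g = 2 g^{2}$)
$w{\left(r \right)} = 3 + \frac{12}{r}$
$K = 128$ ($K = 2 \cdot 8^{2} = 2 \cdot 64 = 128$)
$b = -81$ ($b = \left(-27\right) 3 = -81$)
$w{\left(J{\left(2 \right)} \right)} - 98 \left(K + b\right) = \left(3 + \frac{12}{\frac{1}{3} \cdot 2}\right) - 98 \left(128 - 81\right) = \left(3 + \frac{12}{\frac{2}{3}}\right) - 4606 = \left(3 + 12 \cdot \frac{3}{2}\right) - 4606 = \left(3 + 18\right) - 4606 = 21 - 4606 = -4585$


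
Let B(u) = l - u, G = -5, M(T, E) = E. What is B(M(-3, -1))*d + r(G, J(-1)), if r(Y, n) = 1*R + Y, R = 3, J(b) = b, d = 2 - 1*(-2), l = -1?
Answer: -2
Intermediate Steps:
d = 4 (d = 2 + 2 = 4)
r(Y, n) = 3 + Y (r(Y, n) = 1*3 + Y = 3 + Y)
B(u) = -1 - u
B(M(-3, -1))*d + r(G, J(-1)) = (-1 - 1*(-1))*4 + (3 - 5) = (-1 + 1)*4 - 2 = 0*4 - 2 = 0 - 2 = -2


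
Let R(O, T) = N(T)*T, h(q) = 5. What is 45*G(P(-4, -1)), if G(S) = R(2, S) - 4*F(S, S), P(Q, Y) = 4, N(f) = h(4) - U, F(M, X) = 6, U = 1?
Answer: -360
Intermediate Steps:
N(f) = 4 (N(f) = 5 - 1*1 = 5 - 1 = 4)
R(O, T) = 4*T
G(S) = -24 + 4*S (G(S) = 4*S - 4*6 = 4*S - 24 = -24 + 4*S)
45*G(P(-4, -1)) = 45*(-24 + 4*4) = 45*(-24 + 16) = 45*(-8) = -360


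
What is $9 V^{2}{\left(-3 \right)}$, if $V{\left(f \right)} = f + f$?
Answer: $324$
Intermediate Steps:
$V{\left(f \right)} = 2 f$
$9 V^{2}{\left(-3 \right)} = 9 \left(2 \left(-3\right)\right)^{2} = 9 \left(-6\right)^{2} = 9 \cdot 36 = 324$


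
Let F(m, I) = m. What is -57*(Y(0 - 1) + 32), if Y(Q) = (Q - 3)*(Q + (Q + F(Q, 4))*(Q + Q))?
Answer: -1140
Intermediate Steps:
Y(Q) = (-3 + Q)*(Q + 4*Q²) (Y(Q) = (Q - 3)*(Q + (Q + Q)*(Q + Q)) = (-3 + Q)*(Q + (2*Q)*(2*Q)) = (-3 + Q)*(Q + 4*Q²))
-57*(Y(0 - 1) + 32) = -57*((0 - 1)*(-3 - 11*(0 - 1) + 4*(0 - 1)²) + 32) = -57*(-(-3 - 11*(-1) + 4*(-1)²) + 32) = -57*(-(-3 + 11 + 4*1) + 32) = -57*(-(-3 + 11 + 4) + 32) = -57*(-1*12 + 32) = -57*(-12 + 32) = -57*20 = -1140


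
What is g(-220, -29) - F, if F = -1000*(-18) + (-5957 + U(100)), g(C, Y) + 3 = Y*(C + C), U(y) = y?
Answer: 614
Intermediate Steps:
g(C, Y) = -3 + 2*C*Y (g(C, Y) = -3 + Y*(C + C) = -3 + Y*(2*C) = -3 + 2*C*Y)
F = 12143 (F = -1000*(-18) + (-5957 + 100) = 18000 - 5857 = 12143)
g(-220, -29) - F = (-3 + 2*(-220)*(-29)) - 1*12143 = (-3 + 12760) - 12143 = 12757 - 12143 = 614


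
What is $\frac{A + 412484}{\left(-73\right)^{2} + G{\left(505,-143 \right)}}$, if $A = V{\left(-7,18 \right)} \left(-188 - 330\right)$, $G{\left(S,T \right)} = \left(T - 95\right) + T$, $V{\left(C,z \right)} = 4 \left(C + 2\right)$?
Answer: $\frac{105711}{1237} \approx 85.458$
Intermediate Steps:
$V{\left(C,z \right)} = 8 + 4 C$ ($V{\left(C,z \right)} = 4 \left(2 + C\right) = 8 + 4 C$)
$G{\left(S,T \right)} = -95 + 2 T$ ($G{\left(S,T \right)} = \left(-95 + T\right) + T = -95 + 2 T$)
$A = 10360$ ($A = \left(8 + 4 \left(-7\right)\right) \left(-188 - 330\right) = \left(8 - 28\right) \left(-518\right) = \left(-20\right) \left(-518\right) = 10360$)
$\frac{A + 412484}{\left(-73\right)^{2} + G{\left(505,-143 \right)}} = \frac{10360 + 412484}{\left(-73\right)^{2} + \left(-95 + 2 \left(-143\right)\right)} = \frac{422844}{5329 - 381} = \frac{422844}{4948} = 422844 \cdot \frac{1}{4948} = \frac{105711}{1237}$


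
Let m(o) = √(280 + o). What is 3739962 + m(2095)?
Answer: 3739962 + 5*√95 ≈ 3.7400e+6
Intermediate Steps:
3739962 + m(2095) = 3739962 + √(280 + 2095) = 3739962 + √2375 = 3739962 + 5*√95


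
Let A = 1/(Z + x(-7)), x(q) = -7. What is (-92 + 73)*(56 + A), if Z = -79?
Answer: -91485/86 ≈ -1063.8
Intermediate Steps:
A = -1/86 (A = 1/(-79 - 7) = 1/(-86) = -1/86 ≈ -0.011628)
(-92 + 73)*(56 + A) = (-92 + 73)*(56 - 1/86) = -19*4815/86 = -91485/86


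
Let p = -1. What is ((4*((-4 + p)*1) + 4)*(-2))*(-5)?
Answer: -160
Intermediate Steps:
((4*((-4 + p)*1) + 4)*(-2))*(-5) = ((4*((-4 - 1)*1) + 4)*(-2))*(-5) = ((4*(-5*1) + 4)*(-2))*(-5) = ((4*(-5) + 4)*(-2))*(-5) = ((-20 + 4)*(-2))*(-5) = -16*(-2)*(-5) = 32*(-5) = -160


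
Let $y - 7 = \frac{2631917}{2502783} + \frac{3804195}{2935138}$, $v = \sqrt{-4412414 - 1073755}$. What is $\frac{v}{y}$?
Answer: $\frac{7346013489054 i \sqrt{5486169}}{68668208597609} \approx 250.57 i$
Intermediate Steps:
$v = i \sqrt{5486169}$ ($v = \sqrt{-5486169} = i \sqrt{5486169} \approx 2342.3 i$)
$y = \frac{68668208597609}{7346013489054}$ ($y = 7 + \left(\frac{2631917}{2502783} + \frac{3804195}{2935138}\right) = 7 + \frac{17246114174231}{7346013489054} = \frac{68668208597609}{7346013489054} \approx 9.3477$)
$\frac{v}{y} = \frac{i \sqrt{5486169}}{\frac{68668208597609}{7346013489054}} = i \sqrt{5486169} \cdot \frac{7346013489054}{68668208597609} = \frac{7346013489054 i \sqrt{5486169}}{68668208597609}$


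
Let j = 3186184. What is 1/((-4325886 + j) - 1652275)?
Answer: -1/2791977 ≈ -3.5817e-7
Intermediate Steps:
1/((-4325886 + j) - 1652275) = 1/((-4325886 + 3186184) - 1652275) = 1/(-1139702 - 1652275) = 1/(-2791977) = -1/2791977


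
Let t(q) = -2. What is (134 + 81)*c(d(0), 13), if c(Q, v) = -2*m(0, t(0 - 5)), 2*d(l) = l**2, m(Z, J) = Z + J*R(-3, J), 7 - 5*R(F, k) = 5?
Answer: 344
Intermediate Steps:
R(F, k) = 2/5 (R(F, k) = 7/5 - 1/5*5 = 7/5 - 1 = 2/5)
m(Z, J) = Z + 2*J/5 (m(Z, J) = Z + J*(2/5) = Z + 2*J/5)
d(l) = l**2/2
c(Q, v) = 8/5 (c(Q, v) = -2*(0 + (2/5)*(-2)) = -2*(0 - 4/5) = -2*(-4/5) = 8/5)
(134 + 81)*c(d(0), 13) = (134 + 81)*(8/5) = 215*(8/5) = 344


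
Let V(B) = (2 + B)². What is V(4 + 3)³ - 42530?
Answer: 488911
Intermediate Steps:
V(4 + 3)³ - 42530 = ((2 + (4 + 3))²)³ - 42530 = ((2 + 7)²)³ - 42530 = (9²)³ - 42530 = 81³ - 42530 = 531441 - 42530 = 488911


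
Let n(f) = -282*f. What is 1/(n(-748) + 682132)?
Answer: 1/893068 ≈ 1.1197e-6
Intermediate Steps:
1/(n(-748) + 682132) = 1/(-282*(-748) + 682132) = 1/(210936 + 682132) = 1/893068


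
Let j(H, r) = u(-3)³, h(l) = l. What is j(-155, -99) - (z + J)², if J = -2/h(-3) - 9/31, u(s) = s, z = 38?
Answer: -12971284/8649 ≈ -1499.7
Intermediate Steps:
j(H, r) = -27 (j(H, r) = (-3)³ = -27)
J = 35/93 (J = -2/(-3) - 9/31 = -2*(-⅓) - 9*1/31 = ⅔ - 9/31 = 35/93 ≈ 0.37634)
j(-155, -99) - (z + J)² = -27 - (38 + 35/93)² = -27 - (3569/93)² = -27 - 1*12737761/8649 = -27 - 12737761/8649 = -12971284/8649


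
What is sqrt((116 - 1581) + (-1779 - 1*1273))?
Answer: I*sqrt(4517) ≈ 67.209*I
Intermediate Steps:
sqrt((116 - 1581) + (-1779 - 1*1273)) = sqrt(-1465 + (-1779 - 1273)) = sqrt(-1465 - 3052) = sqrt(-4517) = I*sqrt(4517)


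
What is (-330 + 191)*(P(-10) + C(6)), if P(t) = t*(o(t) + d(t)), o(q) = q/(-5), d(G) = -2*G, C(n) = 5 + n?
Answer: 29051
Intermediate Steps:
o(q) = -q/5 (o(q) = q*(-⅕) = -q/5)
P(t) = -11*t²/5 (P(t) = t*(-t/5 - 2*t) = t*(-11*t/5) = -11*t²/5)
(-330 + 191)*(P(-10) + C(6)) = (-330 + 191)*(-11/5*(-10)² + (5 + 6)) = -139*(-11/5*100 + 11) = -139*(-220 + 11) = -139*(-209) = 29051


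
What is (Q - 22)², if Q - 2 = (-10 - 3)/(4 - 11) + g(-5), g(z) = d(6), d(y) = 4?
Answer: 9801/49 ≈ 200.02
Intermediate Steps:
g(z) = 4
Q = 55/7 (Q = 2 + ((-10 - 3)/(4 - 11) + 4) = 2 + (-13/(-7) + 4) = 2 + (-13*(-⅐) + 4) = 2 + (13/7 + 4) = 2 + 41/7 = 55/7 ≈ 7.8571)
(Q - 22)² = (55/7 - 22)² = (-99/7)² = 9801/49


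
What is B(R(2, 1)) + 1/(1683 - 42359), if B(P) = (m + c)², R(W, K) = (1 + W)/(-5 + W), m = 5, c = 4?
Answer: 3294755/40676 ≈ 81.000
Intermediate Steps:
R(W, K) = (1 + W)/(-5 + W)
B(P) = 81 (B(P) = (5 + 4)² = 9² = 81)
B(R(2, 1)) + 1/(1683 - 42359) = 81 + 1/(1683 - 42359) = 81 + 1/(-40676) = 81 - 1/40676 = 3294755/40676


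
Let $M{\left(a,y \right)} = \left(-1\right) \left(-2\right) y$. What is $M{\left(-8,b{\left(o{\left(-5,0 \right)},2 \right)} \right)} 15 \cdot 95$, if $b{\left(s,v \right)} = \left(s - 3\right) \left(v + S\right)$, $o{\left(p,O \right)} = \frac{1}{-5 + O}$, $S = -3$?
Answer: $9120$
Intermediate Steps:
$b{\left(s,v \right)} = \left(-3 + s\right) \left(-3 + v\right)$ ($b{\left(s,v \right)} = \left(s - 3\right) \left(v - 3\right) = \left(-3 + s\right) \left(-3 + v\right)$)
$M{\left(a,y \right)} = 2 y$
$M{\left(-8,b{\left(o{\left(-5,0 \right)},2 \right)} \right)} 15 \cdot 95 = 2 \left(9 - \frac{3}{-5 + 0} - 6 + \frac{1}{-5 + 0} \cdot 2\right) 15 \cdot 95 = 2 \left(9 - \frac{3}{-5} - 6 + \frac{1}{-5} \cdot 2\right) 15 \cdot 95 = 2 \left(9 - - \frac{3}{5} - 6 - \frac{2}{5}\right) 15 \cdot 95 = 2 \left(9 + \frac{3}{5} - 6 - \frac{2}{5}\right) 15 \cdot 95 = 2 \cdot \frac{16}{5} \cdot 15 \cdot 95 = \frac{32}{5} \cdot 15 \cdot 95 = 96 \cdot 95 = 9120$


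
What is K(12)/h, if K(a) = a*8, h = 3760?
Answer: 6/235 ≈ 0.025532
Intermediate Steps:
K(a) = 8*a
K(12)/h = (8*12)/3760 = 96*(1/3760) = 6/235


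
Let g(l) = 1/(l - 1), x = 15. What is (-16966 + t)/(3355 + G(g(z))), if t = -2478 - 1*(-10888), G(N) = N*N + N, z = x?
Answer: -1676976/657595 ≈ -2.5502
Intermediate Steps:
z = 15
g(l) = 1/(-1 + l)
G(N) = N + N² (G(N) = N² + N = N + N²)
t = 8410 (t = -2478 + 10888 = 8410)
(-16966 + t)/(3355 + G(g(z))) = (-16966 + 8410)/(3355 + (1 + 1/(-1 + 15))/(-1 + 15)) = -8556/(3355 + (1 + 1/14)/14) = -8556/(3355 + (1/14)*(15/14)) = -8556/(3355 + 15/196) = -8556/657595/196 = -8556*196/657595 = -1676976/657595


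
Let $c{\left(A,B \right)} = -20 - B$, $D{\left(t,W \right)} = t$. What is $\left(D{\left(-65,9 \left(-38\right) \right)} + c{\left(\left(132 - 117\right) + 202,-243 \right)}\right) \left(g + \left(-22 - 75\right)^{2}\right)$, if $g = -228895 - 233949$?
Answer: $-71642730$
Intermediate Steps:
$g = -462844$ ($g = -228895 - 233949 = -462844$)
$\left(D{\left(-65,9 \left(-38\right) \right)} + c{\left(\left(132 - 117\right) + 202,-243 \right)}\right) \left(g + \left(-22 - 75\right)^{2}\right) = \left(-65 - -223\right) \left(-462844 + \left(-22 - 75\right)^{2}\right) = \left(-65 + \left(-20 + 243\right)\right) \left(-462844 + \left(-97\right)^{2}\right) = \left(-65 + 223\right) \left(-462844 + 9409\right) = 158 \left(-453435\right) = -71642730$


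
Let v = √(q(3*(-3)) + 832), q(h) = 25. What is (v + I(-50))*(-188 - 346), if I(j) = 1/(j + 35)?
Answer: 178/5 - 534*√857 ≈ -15597.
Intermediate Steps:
v = √857 (v = √(25 + 832) = √857 ≈ 29.275)
I(j) = 1/(35 + j)
(v + I(-50))*(-188 - 346) = (√857 + 1/(35 - 50))*(-188 - 346) = (√857 + 1/(-15))*(-534) = (√857 - 1/15)*(-534) = (-1/15 + √857)*(-534) = 178/5 - 534*√857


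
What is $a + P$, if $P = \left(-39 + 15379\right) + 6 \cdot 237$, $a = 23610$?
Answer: $40372$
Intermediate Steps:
$P = 16762$ ($P = 15340 + 1422 = 16762$)
$a + P = 23610 + 16762 = 40372$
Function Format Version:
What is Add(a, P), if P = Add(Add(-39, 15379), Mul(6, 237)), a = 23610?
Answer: 40372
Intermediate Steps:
P = 16762 (P = Add(15340, 1422) = 16762)
Add(a, P) = Add(23610, 16762) = 40372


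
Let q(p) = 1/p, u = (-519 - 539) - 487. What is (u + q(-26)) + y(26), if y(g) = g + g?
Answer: -38819/26 ≈ -1493.0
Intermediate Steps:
u = -1545 (u = -1058 - 487 = -1545)
y(g) = 2*g
(u + q(-26)) + y(26) = (-1545 + 1/(-26)) + 2*26 = (-1545 - 1/26) + 52 = -40171/26 + 52 = -38819/26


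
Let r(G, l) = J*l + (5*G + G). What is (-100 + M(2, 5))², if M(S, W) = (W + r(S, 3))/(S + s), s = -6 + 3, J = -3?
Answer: 11664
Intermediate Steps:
r(G, l) = -3*l + 6*G (r(G, l) = -3*l + (5*G + G) = -3*l + 6*G)
s = -3
M(S, W) = (-9 + W + 6*S)/(-3 + S) (M(S, W) = (W + (-3*3 + 6*S))/(S - 3) = (W + (-9 + 6*S))/(-3 + S) = (-9 + W + 6*S)/(-3 + S))
(-100 + M(2, 5))² = (-100 + (-9 + 5 + 6*2)/(-3 + 2))² = (-100 + (-9 + 5 + 12)/(-1))² = (-100 - 1*8)² = (-100 - 8)² = (-108)² = 11664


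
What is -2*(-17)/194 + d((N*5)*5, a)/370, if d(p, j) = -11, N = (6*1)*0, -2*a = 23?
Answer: 5223/35890 ≈ 0.14553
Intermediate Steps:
a = -23/2 (a = -½*23 = -23/2 ≈ -11.500)
N = 0 (N = 6*0 = 0)
-2*(-17)/194 + d((N*5)*5, a)/370 = -2*(-17)/194 - 11/370 = 34*(1/194) - 11*1/370 = 17/97 - 11/370 = 5223/35890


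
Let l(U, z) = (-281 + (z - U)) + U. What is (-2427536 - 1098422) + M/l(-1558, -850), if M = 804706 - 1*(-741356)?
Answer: -1329801520/377 ≈ -3.5273e+6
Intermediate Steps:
l(U, z) = -281 + z (l(U, z) = (-281 + z - U) + U = -281 + z)
M = 1546062 (M = 804706 + 741356 = 1546062)
(-2427536 - 1098422) + M/l(-1558, -850) = (-2427536 - 1098422) + 1546062/(-281 - 850) = -3525958 + 1546062/(-1131) = -3525958 + 1546062*(-1/1131) = -3525958 - 515354/377 = -1329801520/377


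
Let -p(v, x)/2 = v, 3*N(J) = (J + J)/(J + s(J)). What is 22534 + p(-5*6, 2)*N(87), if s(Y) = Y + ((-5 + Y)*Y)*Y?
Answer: 20100333/892 ≈ 22534.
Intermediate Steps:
s(Y) = Y + Y²*(-5 + Y) (s(Y) = Y + (Y*(-5 + Y))*Y = Y + Y²*(-5 + Y))
N(J) = 2*J/(3*(J + J*(1 + J² - 5*J))) (N(J) = ((J + J)/(J + J*(1 + J² - 5*J)))/3 = ((2*J)/(J + J*(1 + J² - 5*J)))/3 = (2*J/(J + J*(1 + J² - 5*J)))/3 = 2*J/(3*(J + J*(1 + J² - 5*J))))
p(v, x) = -2*v
22534 + p(-5*6, 2)*N(87) = 22534 + (-(-10)*6)*(2/(3*(2 + 87² - 5*87))) = 22534 + (-2*(-30))*(2/(3*(2 + 7569 - 435))) = 22534 + 60*((⅔)/7136) = 22534 + 60*((⅔)*(1/7136)) = 22534 + 60*(1/10704) = 22534 + 5/892 = 20100333/892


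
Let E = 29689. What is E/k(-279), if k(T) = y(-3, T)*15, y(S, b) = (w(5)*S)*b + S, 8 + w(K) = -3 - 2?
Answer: -29689/163260 ≈ -0.18185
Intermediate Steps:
w(K) = -13 (w(K) = -8 + (-3 - 2) = -8 - 5 = -13)
y(S, b) = S - 13*S*b (y(S, b) = (-13*S)*b + S = -13*S*b + S = S - 13*S*b)
k(T) = -45 + 585*T (k(T) = -3*(1 - 13*T)*15 = (-3 + 39*T)*15 = -45 + 585*T)
E/k(-279) = 29689/(-45 + 585*(-279)) = 29689/(-45 - 163215) = 29689/(-163260) = 29689*(-1/163260) = -29689/163260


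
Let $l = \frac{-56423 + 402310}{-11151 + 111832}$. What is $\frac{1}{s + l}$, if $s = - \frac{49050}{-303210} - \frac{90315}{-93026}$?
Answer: $\frac{31553887928514}{144141350150683} \approx 0.21891$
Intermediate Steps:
$s = \frac{354970405}{313404594}$ ($s = \left(-49050\right) \left(- \frac{1}{303210}\right) - - \frac{90315}{93026} = \frac{545}{3369} + \frac{90315}{93026} = \frac{354970405}{313404594} \approx 1.1326$)
$l = \frac{345887}{100681} \approx 3.4355$
$\frac{1}{s + l} = \frac{1}{\frac{354970405}{313404594} + \frac{345887}{100681}} = \frac{1}{\frac{144141350150683}{31553887928514}} = \frac{31553887928514}{144141350150683}$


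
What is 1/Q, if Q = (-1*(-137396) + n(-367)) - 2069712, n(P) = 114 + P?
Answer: -1/1932569 ≈ -5.1745e-7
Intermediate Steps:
Q = -1932569 (Q = (-1*(-137396) + (114 - 367)) - 2069712 = (137396 - 253) - 2069712 = 137143 - 2069712 = -1932569)
1/Q = 1/(-1932569) = -1/1932569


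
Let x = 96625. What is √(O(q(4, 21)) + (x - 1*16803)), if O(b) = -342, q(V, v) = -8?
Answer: 2*√19870 ≈ 281.92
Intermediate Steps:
√(O(q(4, 21)) + (x - 1*16803)) = √(-342 + (96625 - 1*16803)) = √(-342 + (96625 - 16803)) = √(-342 + 79822) = √79480 = 2*√19870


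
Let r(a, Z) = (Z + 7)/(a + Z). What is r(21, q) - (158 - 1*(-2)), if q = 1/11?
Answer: -18521/116 ≈ -159.66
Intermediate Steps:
q = 1/11 ≈ 0.090909
r(a, Z) = (7 + Z)/(Z + a)
r(21, q) - (158 - 1*(-2)) = (7 + 1/11)/(1/11 + 21) - (158 - 1*(-2)) = (78/11)/(232/11) - (158 + 2) = (11/232)*(78/11) - 1*160 = 39/116 - 160 = -18521/116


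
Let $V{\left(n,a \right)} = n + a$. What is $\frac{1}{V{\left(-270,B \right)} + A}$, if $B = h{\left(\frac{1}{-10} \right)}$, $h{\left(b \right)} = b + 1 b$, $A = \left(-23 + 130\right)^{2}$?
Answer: $\frac{5}{55894} \approx 8.9455 \cdot 10^{-5}$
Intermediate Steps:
$A = 11449$ ($A = 107^{2} = 11449$)
$h{\left(b \right)} = 2 b$ ($h{\left(b \right)} = b + b = 2 b$)
$B = - \frac{1}{5}$ ($B = \frac{2}{-10} = 2 \left(- \frac{1}{10}\right) = - \frac{1}{5} \approx -0.2$)
$V{\left(n,a \right)} = a + n$
$\frac{1}{V{\left(-270,B \right)} + A} = \frac{1}{\left(- \frac{1}{5} - 270\right) + 11449} = \frac{1}{- \frac{1351}{5} + 11449} = \frac{1}{\frac{55894}{5}} = \frac{5}{55894}$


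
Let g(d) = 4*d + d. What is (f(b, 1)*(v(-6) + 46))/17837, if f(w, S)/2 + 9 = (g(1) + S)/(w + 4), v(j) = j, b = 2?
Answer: -640/17837 ≈ -0.035880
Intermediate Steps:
g(d) = 5*d
f(w, S) = -18 + 2*(5 + S)/(4 + w) (f(w, S) = -18 + 2*((5*1 + S)/(w + 4)) = -18 + 2*((5 + S)/(4 + w)) = -18 + 2*(5 + S)/(4 + w))
(f(b, 1)*(v(-6) + 46))/17837 = ((2*(-31 + 1 - 9*2)/(4 + 2))*(-6 + 46))/17837 = ((2*(-31 + 1 - 18)/6)*40)*(1/17837) = ((2*(⅙)*(-48))*40)*(1/17837) = -16*40*(1/17837) = -640*1/17837 = -640/17837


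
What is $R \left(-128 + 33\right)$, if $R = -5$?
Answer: $475$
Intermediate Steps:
$R \left(-128 + 33\right) = - 5 \left(-128 + 33\right) = \left(-5\right) \left(-95\right) = 475$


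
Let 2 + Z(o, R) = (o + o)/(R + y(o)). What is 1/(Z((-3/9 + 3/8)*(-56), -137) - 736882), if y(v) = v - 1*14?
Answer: -230/169483313 ≈ -1.3571e-6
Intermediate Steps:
y(v) = -14 + v (y(v) = v - 14 = -14 + v)
Z(o, R) = -2 + 2*o/(-14 + R + o) (Z(o, R) = -2 + (o + o)/(R + (-14 + o)) = -2 + (2*o)/(-14 + R + o) = -2 + 2*o/(-14 + R + o))
1/(Z((-3/9 + 3/8)*(-56), -137) - 736882) = 1/(2*(14 - 1*(-137))/(-14 - 137 + (-3/9 + 3/8)*(-56)) - 736882) = 1/(2*(14 + 137)/(-14 - 137 + (-3*⅑ + 3*(⅛))*(-56)) - 736882) = 1/(2*151/(-14 - 137 + (-⅓ + 3/8)*(-56)) - 736882) = 1/(2*151/(-14 - 137 + (1/24)*(-56)) - 736882) = 1/(2*151/(-14 - 137 - 7/3) - 736882) = 1/(2*151/(-460/3) - 736882) = 1/(2*(-3/460)*151 - 736882) = 1/(-453/230 - 736882) = 1/(-169483313/230) = -230/169483313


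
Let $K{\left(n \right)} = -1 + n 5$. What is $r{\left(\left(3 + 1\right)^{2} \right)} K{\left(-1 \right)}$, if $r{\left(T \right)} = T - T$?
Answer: $0$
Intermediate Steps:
$r{\left(T \right)} = 0$
$K{\left(n \right)} = -1 + 5 n$
$r{\left(\left(3 + 1\right)^{2} \right)} K{\left(-1 \right)} = 0 \left(-1 + 5 \left(-1\right)\right) = 0 \left(-1 - 5\right) = 0 \left(-6\right) = 0$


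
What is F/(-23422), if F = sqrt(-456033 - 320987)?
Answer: -I*sqrt(194255)/11711 ≈ -0.037635*I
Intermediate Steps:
F = 2*I*sqrt(194255) (F = sqrt(-777020) = 2*I*sqrt(194255) ≈ 881.49*I)
F/(-23422) = (2*I*sqrt(194255))/(-23422) = (2*I*sqrt(194255))*(-1/23422) = -I*sqrt(194255)/11711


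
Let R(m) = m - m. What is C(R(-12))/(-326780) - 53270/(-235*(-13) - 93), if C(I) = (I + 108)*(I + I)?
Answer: -26635/1481 ≈ -17.984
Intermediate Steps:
R(m) = 0
C(I) = 2*I*(108 + I) (C(I) = (108 + I)*(2*I) = 2*I*(108 + I))
C(R(-12))/(-326780) - 53270/(-235*(-13) - 93) = (2*0*(108 + 0))/(-326780) - 53270/(-235*(-13) - 93) = (2*0*108)*(-1/326780) - 53270/(3055 - 93) = 0*(-1/326780) - 53270/2962 = 0 - 53270*1/2962 = 0 - 26635/1481 = -26635/1481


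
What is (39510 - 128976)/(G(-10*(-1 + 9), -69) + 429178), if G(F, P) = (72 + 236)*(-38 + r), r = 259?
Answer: -44733/248623 ≈ -0.17992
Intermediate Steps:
G(F, P) = 68068 (G(F, P) = (72 + 236)*(-38 + 259) = 308*221 = 68068)
(39510 - 128976)/(G(-10*(-1 + 9), -69) + 429178) = (39510 - 128976)/(68068 + 429178) = -89466/497246 = -89466*1/497246 = -44733/248623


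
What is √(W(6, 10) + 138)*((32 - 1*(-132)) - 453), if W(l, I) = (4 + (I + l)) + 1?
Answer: -289*√159 ≈ -3644.2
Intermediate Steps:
W(l, I) = 5 + I + l (W(l, I) = (4 + I + l) + 1 = 5 + I + l)
√(W(6, 10) + 138)*((32 - 1*(-132)) - 453) = √((5 + 10 + 6) + 138)*((32 - 1*(-132)) - 453) = √(21 + 138)*((32 + 132) - 453) = √159*(164 - 453) = √159*(-289) = -289*√159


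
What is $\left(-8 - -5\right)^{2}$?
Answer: $9$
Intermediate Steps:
$\left(-8 - -5\right)^{2} = \left(-8 + 5\right)^{2} = \left(-3\right)^{2} = 9$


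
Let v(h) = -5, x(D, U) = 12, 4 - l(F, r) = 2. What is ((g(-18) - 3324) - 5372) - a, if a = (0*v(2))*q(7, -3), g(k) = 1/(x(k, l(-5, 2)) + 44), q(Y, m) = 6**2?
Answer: -486975/56 ≈ -8696.0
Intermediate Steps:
l(F, r) = 2 (l(F, r) = 4 - 1*2 = 4 - 2 = 2)
q(Y, m) = 36
g(k) = 1/56 (g(k) = 1/(12 + 44) = 1/56)
a = 0 (a = (0*(-5))*36 = 0*36 = 0)
((g(-18) - 3324) - 5372) - a = ((1/56 - 3324) - 5372) - 1*0 = (-186143/56 - 5372) + 0 = -486975/56 + 0 = -486975/56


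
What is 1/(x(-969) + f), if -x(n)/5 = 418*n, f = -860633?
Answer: 1/1164577 ≈ 8.5868e-7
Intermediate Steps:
x(n) = -2090*n
1/(x(-969) + f) = 1/(-2090*(-969) - 860633) = 1/(2025210 - 860633) = 1/1164577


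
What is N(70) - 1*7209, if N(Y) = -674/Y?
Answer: -252652/35 ≈ -7218.6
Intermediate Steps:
N(70) - 1*7209 = -674/70 - 1*7209 = -674*1/70 - 7209 = -337/35 - 7209 = -252652/35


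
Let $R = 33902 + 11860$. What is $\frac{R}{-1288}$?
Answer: $- \frac{22881}{644} \approx -35.529$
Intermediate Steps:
$R = 45762$
$\frac{R}{-1288} = \frac{45762}{-1288} = 45762 \left(- \frac{1}{1288}\right) = - \frac{22881}{644}$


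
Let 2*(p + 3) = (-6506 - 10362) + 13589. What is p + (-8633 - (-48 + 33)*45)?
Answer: -19201/2 ≈ -9600.5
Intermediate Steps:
p = -3285/2 (p = -3 + ((-6506 - 10362) + 13589)/2 = -3 + (-16868 + 13589)/2 = -3 + (1/2)*(-3279) = -3 - 3279/2 = -3285/2 ≈ -1642.5)
p + (-8633 - (-48 + 33)*45) = -3285/2 + (-8633 - (-48 + 33)*45) = -3285/2 + (-8633 - (-15)*45) = -3285/2 + (-8633 - 1*(-675)) = -3285/2 + (-8633 + 675) = -3285/2 - 7958 = -19201/2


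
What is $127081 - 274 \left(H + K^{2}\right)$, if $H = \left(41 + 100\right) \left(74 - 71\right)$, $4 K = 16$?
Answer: $6795$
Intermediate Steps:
$K = 4$ ($K = \frac{1}{4} \cdot 16 = 4$)
$H = 423$ ($H = 141 \cdot 3 = 423$)
$127081 - 274 \left(H + K^{2}\right) = 127081 - 274 \left(423 + 4^{2}\right) = 127081 - 274 \left(423 + 16\right) = 127081 - 274 \cdot 439 = 127081 - 120286 = 6795$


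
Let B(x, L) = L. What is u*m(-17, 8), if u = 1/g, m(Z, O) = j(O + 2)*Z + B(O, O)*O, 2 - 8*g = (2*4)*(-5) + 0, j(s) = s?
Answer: -424/21 ≈ -20.190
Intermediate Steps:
g = 21/4 (g = ¼ - ((2*4)*(-5) + 0)/8 = ¼ - (8*(-5) + 0)/8 = ¼ - (-40 + 0)/8 = ¼ - ⅛*(-40) = ¼ + 5 = 21/4 ≈ 5.2500)
m(Z, O) = O² + Z*(2 + O) (m(Z, O) = (O + 2)*Z + O*O = (2 + O)*Z + O² = Z*(2 + O) + O² = O² + Z*(2 + O))
u = 4/21 (u = 1/(21/4) = 4/21 ≈ 0.19048)
u*m(-17, 8) = 4*(8² - 17*(2 + 8))/21 = 4*(64 - 17*10)/21 = 4*(64 - 170)/21 = (4/21)*(-106) = -424/21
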